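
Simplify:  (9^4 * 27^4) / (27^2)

9^4 = 3^8; 27^4 = 3^12; 27^2 = 3^6
Combine exponents: 3^14

3^14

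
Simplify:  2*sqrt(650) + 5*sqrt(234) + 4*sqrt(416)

2*sqrt(650) = 10*sqrt(26); 5*sqrt(234) = 15*sqrt(26); 4*sqrt(416) = 16*sqrt(26)
Combine: (10 + 15 + 16)·sqrt(26) = 41*sqrt(26)

41*sqrt(26)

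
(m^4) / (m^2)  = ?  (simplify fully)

Quotient: m^2

m^2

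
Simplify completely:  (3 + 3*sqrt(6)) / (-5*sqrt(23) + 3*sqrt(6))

(-15*sqrt(138) - 15*sqrt(23) - 54 - 9*sqrt(6))/521

Multiply numerator and denominator by 3*sqrt(6) + 5*sqrt(23).
Denominator becomes -521; numerator becomes 9*sqrt(6) + 54 + 15*sqrt(23) + 15*sqrt(138).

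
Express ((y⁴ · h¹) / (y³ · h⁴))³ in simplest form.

Inside the bracket: y¹ · (h^-3)
Raise to the power 3: y³ · (h^-9)

y³/h⁹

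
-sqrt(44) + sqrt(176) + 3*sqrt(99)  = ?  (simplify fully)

sqrt(44) = 2*sqrt(11); sqrt(176) = 4*sqrt(11); 3*sqrt(99) = 9*sqrt(11)
Combine: (-2 + 4 + 9)·sqrt(11) = 11*sqrt(11)

11*sqrt(11)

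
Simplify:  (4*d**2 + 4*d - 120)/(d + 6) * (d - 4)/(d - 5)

Factor: 4*d**2 + 4*d - 120 = 4*(d - 5)*(d + 6)
Cancel the common factors (d - 5), (d + 6).

4*d - 16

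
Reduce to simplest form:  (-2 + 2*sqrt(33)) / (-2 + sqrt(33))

(2*sqrt(33) + 62)/29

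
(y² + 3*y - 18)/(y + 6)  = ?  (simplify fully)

Factor: y² + 3*y - 18 = (y + 6)·(y - 3)
Cancel the common factor (y + 6).

y - 3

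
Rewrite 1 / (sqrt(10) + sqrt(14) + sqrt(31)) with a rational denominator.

(-4*sqrt(1085) - 7*sqrt(31) + 27*sqrt(14) + 35*sqrt(10))/511

Group as (sqrt(10) + sqrt(31)) + sqrt(14); multiply by (sqrt(10) + sqrt(31)) - sqrt(14), then rationalise the remaining surd.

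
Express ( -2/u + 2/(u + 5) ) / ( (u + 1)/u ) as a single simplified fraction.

-10/(u^2 + 6*u + 5)

Numerator: -2/u + 2/(u + 5) = -10/(u^2 + 5*u)
Denominator: (u + 1)/u = (u + 1)/u
Divide: (-10/(u^2 + 5*u)) · (u/(u + 1)) = -10/(u^2 + 6*u + 5)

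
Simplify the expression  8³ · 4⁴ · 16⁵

2^37

8³ = 2^9; 4⁴ = 2^8; 16⁵ = 2^20
Combine exponents: 2^37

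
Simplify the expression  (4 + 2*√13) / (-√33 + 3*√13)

(2*√33 + √429 + 6*√13 + 39)/42

Multiply numerator and denominator by √33 + 3*√13.
Denominator becomes 84; numerator becomes 4*√33 + 2*√429 + 12*√13 + 78.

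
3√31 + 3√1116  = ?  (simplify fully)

21*√31

3√31 = 3*√31; 3√1116 = 18*√31
Combine: (3 + 18)·√31 = 21*√31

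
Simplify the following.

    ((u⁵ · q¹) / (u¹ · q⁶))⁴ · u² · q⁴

Inside the bracket: u⁴ · (q^-5)
Raise to the power 4: u^16 · (q^-20)
Multiply by u² · q⁴: add exponents.

u^18/q^16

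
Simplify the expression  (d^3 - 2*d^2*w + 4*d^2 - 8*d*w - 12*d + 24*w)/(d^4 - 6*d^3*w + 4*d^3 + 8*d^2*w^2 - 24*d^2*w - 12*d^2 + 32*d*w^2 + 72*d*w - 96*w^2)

-1/(-d + 4*w)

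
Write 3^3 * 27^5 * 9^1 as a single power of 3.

3^20

3^3 = 3^3; 27^5 = 3^15; 9^1 = 3^2
Combine exponents: 3^20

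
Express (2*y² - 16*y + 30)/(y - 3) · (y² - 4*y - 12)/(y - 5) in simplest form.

2*y² - 8*y - 24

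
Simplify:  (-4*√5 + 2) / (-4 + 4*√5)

Multiply numerator and denominator by -4*√5 - 4.
Denominator becomes -64; numerator becomes 8*√5 + 72.

(-9 - √5)/8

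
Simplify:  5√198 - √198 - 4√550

-8*√22

5√198 = 15*√22; √198 = 3*√22; 4√550 = 20*√22
Combine: (15 - 3 - 20)·√22 = -8*√22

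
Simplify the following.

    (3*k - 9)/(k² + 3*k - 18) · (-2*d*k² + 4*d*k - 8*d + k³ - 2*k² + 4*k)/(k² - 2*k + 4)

Factor: 3*k - 9 = 3·(k - 3);  k² + 3*k - 18 = (k - 3)·(k + 6);  -2*d*k² + 4*d*k - 8*d + k³ - 2*k² + 4*k = (k² - 2*k + 4)·(-2*d + k)
Cancel the common factors (k² - 2*k + 4), (k - 3).

(-6*d + 3*k)/(k + 6)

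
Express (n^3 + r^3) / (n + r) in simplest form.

Apply the sum-of-cubes factorisation and cancel (n + r).

n^2 - n*r + r^2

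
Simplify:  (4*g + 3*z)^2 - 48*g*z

Expand the square and combine the 48*g*z term.

(4*g - 3*z)^2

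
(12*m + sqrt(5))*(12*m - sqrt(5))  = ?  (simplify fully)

144*m^2 - 5

Product of conjugates: (P+Q)(P-Q) = P^2 - Q^2.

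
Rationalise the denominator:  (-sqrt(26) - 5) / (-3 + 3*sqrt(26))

(-31 - 6*sqrt(26))/75

Multiply numerator and denominator by -3*sqrt(26) - 3.
Denominator becomes -225; numerator becomes 18*sqrt(26) + 93.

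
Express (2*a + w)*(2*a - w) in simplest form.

Product of conjugates: (P+Q)(P-Q) = P^2 - Q^2.

4*a^2 - w^2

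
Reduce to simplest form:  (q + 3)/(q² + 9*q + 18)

1/(q + 6)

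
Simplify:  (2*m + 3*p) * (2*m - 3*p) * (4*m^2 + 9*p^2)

((2*m)+(3*p))((2*m)-(3*p)) = 4*m^2 - 9*p^2; continue pairing.

16*m^4 - 81*p^4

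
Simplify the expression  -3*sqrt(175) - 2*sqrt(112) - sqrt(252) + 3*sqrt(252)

-11*sqrt(7)

3*sqrt(175) = 15*sqrt(7); 2*sqrt(112) = 8*sqrt(7); sqrt(252) = 6*sqrt(7); 3*sqrt(252) = 18*sqrt(7)
Combine: (-15 - 8 - 6 + 18)·sqrt(7) = -11*sqrt(7)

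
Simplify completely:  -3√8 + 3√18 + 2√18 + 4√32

25*√2

3√8 = 6*√2; 3√18 = 9*√2; 2√18 = 6*√2; 4√32 = 16*√2
Combine: (-6 + 9 + 6 + 16)·√2 = 25*√2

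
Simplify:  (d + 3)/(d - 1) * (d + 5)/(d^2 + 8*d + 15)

1/(d - 1)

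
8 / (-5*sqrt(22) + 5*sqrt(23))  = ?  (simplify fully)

Multiply numerator and denominator by 5*sqrt(22) + 5*sqrt(23).
Denominator becomes 25; numerator becomes 40*sqrt(22) + 40*sqrt(23).

(8*sqrt(22) + 8*sqrt(23))/5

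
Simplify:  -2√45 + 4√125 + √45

2√45 = 6*√5; 4√125 = 20*√5; √45 = 3*√5
Combine: (-6 + 20 + 3)·√5 = 17*√5

17*√5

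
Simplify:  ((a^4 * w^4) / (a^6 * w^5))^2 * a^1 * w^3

Inside the bracket: (a^-2) * (w^-1)
Raise to the power 2: (a^-4) * (w^-2)
Multiply by a^1 * w^3: add exponents.

w/a^3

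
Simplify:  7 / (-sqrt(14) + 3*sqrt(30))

Multiply numerator and denominator by sqrt(14) + 3*sqrt(30).
Denominator becomes 256; numerator becomes 7*sqrt(14) + 21*sqrt(30).

(7*sqrt(14) + 21*sqrt(30))/256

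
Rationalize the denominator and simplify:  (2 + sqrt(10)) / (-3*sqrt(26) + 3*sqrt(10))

(-sqrt(65) - sqrt(26) - 5 - sqrt(10))/24

Multiply numerator and denominator by 3*sqrt(10) + 3*sqrt(26).
Denominator becomes -144; numerator becomes 6*sqrt(10) + 30 + 6*sqrt(26) + 6*sqrt(65).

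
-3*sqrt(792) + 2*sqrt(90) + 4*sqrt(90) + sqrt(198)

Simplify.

-15*sqrt(22) + 18*sqrt(10)

3*sqrt(792) = 18*sqrt(22); 2*sqrt(90) = 6*sqrt(10); 4*sqrt(90) = 12*sqrt(10); sqrt(198) = 3*sqrt(22)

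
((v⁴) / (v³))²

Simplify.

v²

Inside the bracket: v¹
Raise to the power 2: v²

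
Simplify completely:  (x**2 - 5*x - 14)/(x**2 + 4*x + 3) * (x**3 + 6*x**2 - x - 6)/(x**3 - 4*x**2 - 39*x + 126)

Factor: x**2 - 5*x - 14 = (x + 2)*(x - 7);  x**2 + 4*x + 3 = (x + 1)*(x + 3);  x**3 + 6*x**2 - x - 6 = (x + 1)*(x + 6)*(x - 1);  x**3 - 4*x**2 - 39*x + 126 = (x + 6)*(x - 7)*(x - 3)
Cancel the common factors (x - 7), (x + 1), (x + 6).

(x**2 + x - 2)/(x**2 - 9)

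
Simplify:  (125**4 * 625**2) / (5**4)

5**16

125**4 = 5**12; 625**2 = 5**8; 5**4 = 5**4
Combine exponents: 5**16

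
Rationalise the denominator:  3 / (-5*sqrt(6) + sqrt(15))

Multiply numerator and denominator by sqrt(15) + 5*sqrt(6).
Denominator becomes -135; numerator becomes 3*sqrt(15) + 15*sqrt(6).

(-5*sqrt(6) - sqrt(15))/45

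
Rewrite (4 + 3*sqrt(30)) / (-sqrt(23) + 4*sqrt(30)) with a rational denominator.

Multiply numerator and denominator by sqrt(23) + 4*sqrt(30).
Denominator becomes 457; numerator becomes 4*sqrt(23) + 3*sqrt(690) + 16*sqrt(30) + 360.

(4*sqrt(23) + 3*sqrt(690) + 16*sqrt(30) + 360)/457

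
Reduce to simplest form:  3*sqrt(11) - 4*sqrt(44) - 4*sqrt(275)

3*sqrt(11) = 3*sqrt(11); 4*sqrt(44) = 8*sqrt(11); 4*sqrt(275) = 20*sqrt(11)
Combine: (3 - 8 - 20)·sqrt(11) = -25*sqrt(11)

-25*sqrt(11)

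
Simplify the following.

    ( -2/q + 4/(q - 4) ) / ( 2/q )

Numerator: -2/q + 4/(q - 4) = (2*q + 8)/(q² - 4*q)
Denominator: 2/q = 2/q
Divide: ((2*q + 8)/(q² - 4*q)) · (q/2) = (q + 4)/(q - 4)

(q + 4)/(q - 4)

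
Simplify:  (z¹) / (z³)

z^(-2)

Quotient: (z^-2)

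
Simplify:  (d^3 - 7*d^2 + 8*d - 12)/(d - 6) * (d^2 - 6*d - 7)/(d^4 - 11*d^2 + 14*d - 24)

(d^2 - 6*d - 7)/(d^2 + d - 12)

Factor: d^3 - 7*d^2 + 8*d - 12 = (d - 6)*(d^2 - d + 2);  d^2 - 6*d - 7 = (d + 1)*(d - 7);  d^4 - 11*d^2 + 14*d - 24 = (d + 4)*(d^2 - d + 2)*(d - 3)
Cancel the common factors (d^2 - d + 2), (d - 6).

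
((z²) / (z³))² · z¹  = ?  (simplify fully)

1/z

Inside the bracket: (z^-1)
Raise to the power 2: (z^-2)
Multiply by z¹: add exponents.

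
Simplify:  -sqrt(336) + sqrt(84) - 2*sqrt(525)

-12*sqrt(21)

sqrt(336) = 4*sqrt(21); sqrt(84) = 2*sqrt(21); 2*sqrt(525) = 10*sqrt(21)
Combine: (-4 + 2 - 10)·sqrt(21) = -12*sqrt(21)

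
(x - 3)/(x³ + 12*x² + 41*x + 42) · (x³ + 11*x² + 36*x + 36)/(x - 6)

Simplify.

Factor: x³ + 12*x² + 41*x + 42 = (x + 7)·(x + 3)·(x + 2);  x³ + 11*x² + 36*x + 36 = (x + 6)·(x + 2)·(x + 3)
Cancel the common factors (x + 3), (x + 2).

(x² + 3*x - 18)/(x² + x - 42)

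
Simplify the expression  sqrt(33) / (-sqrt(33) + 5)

Multiply numerator and denominator by 5 + sqrt(33).
Denominator becomes -8; numerator becomes 5*sqrt(33) + 33.

(-33 - 5*sqrt(33))/8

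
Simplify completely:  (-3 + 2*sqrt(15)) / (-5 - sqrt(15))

Multiply numerator and denominator by -5 + sqrt(15).
Denominator becomes 10; numerator becomes -13*sqrt(15) + 45.

(-13*sqrt(15) + 45)/10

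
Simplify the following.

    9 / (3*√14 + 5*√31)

Multiply numerator and denominator by -3*√14 + 5*√31.
Denominator becomes 649; numerator becomes -27*√14 + 45*√31.

(-27*√14 + 45*√31)/649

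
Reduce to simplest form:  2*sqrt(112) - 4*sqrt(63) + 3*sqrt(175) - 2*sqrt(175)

sqrt(7)

2*sqrt(112) = 8*sqrt(7); 4*sqrt(63) = 12*sqrt(7); 3*sqrt(175) = 15*sqrt(7); 2*sqrt(175) = 10*sqrt(7)
Combine: (8 - 12 + 15 - 10)·sqrt(7) = sqrt(7)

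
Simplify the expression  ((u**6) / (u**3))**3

u**9

Inside the bracket: u**3
Raise to the power 3: u**9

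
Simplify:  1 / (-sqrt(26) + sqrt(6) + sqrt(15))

(5*sqrt(26) + 17*sqrt(15) + 35*sqrt(6) + 12*sqrt(65))/335

Group as (sqrt(6) + sqrt(15)) - sqrt(26); multiply by (sqrt(6) + sqrt(15)) + sqrt(26), then rationalise the remaining surd.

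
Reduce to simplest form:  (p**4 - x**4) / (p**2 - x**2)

p**2 + x**2

Factor p**4 - x**4 and cancel (p**2 - x**2).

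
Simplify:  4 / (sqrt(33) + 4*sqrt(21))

(-4*sqrt(33) + 16*sqrt(21))/303

Multiply numerator and denominator by -sqrt(33) + 4*sqrt(21).
Denominator becomes 303; numerator becomes -4*sqrt(33) + 16*sqrt(21).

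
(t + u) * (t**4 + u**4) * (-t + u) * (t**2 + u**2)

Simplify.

(u+t)(u-t) = -t**2 + u**2; continue pairing.

-t**8 + u**8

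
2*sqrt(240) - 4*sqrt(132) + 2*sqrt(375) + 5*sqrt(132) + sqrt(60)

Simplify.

2*sqrt(240) = 8*sqrt(15); 4*sqrt(132) = 8*sqrt(33); 2*sqrt(375) = 10*sqrt(15); 5*sqrt(132) = 10*sqrt(33); sqrt(60) = 2*sqrt(15)

2*sqrt(33) + 20*sqrt(15)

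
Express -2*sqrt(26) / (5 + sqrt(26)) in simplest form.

-52 + 10*sqrt(26)

Multiply numerator and denominator by -sqrt(26) + 5.
Denominator becomes -1; numerator becomes -10*sqrt(26) + 52.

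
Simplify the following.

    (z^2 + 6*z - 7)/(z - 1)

z + 7

Factor: z^2 + 6*z - 7 = (z - 1)*(z + 7)
Cancel the common factor (z - 1).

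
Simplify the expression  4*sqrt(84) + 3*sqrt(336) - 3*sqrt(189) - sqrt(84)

4*sqrt(84) = 8*sqrt(21); 3*sqrt(336) = 12*sqrt(21); 3*sqrt(189) = 9*sqrt(21); sqrt(84) = 2*sqrt(21)
Combine: (8 + 12 - 9 - 2)·sqrt(21) = 9*sqrt(21)

9*sqrt(21)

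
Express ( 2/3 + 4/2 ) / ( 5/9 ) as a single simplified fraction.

Numerator: 2/3 + 4/2 = 8/3
Denominator: 5/9 = 5/9
Divide: (8/3) · (9/5) = 24/5

24/5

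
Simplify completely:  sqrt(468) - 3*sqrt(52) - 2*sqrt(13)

-2*sqrt(13)

sqrt(468) = 6*sqrt(13); 3*sqrt(52) = 6*sqrt(13); 2*sqrt(13) = 2*sqrt(13)
Combine: (6 - 6 - 2)·sqrt(13) = -2*sqrt(13)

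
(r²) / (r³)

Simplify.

Quotient: (r^-1)

1/r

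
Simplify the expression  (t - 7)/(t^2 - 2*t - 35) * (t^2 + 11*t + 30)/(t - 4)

(t + 6)/(t - 4)

Factor: t^2 - 2*t - 35 = (t + 5)*(t - 7);  t^2 + 11*t + 30 = (t + 6)*(t + 5)
Cancel the common factors (t - 7), (t + 5).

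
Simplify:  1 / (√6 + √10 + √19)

Group as (√6 + √10) + √19; multiply by (√6 + √10) - √19, then rationalise the remaining surd.

(-4*√285 - 3*√19 + 15*√10 + 23*√6)/231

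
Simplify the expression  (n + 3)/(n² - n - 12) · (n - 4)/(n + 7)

Factor: n² - n - 12 = (n + 3)·(n - 4)
Cancel the common factors (n + 3), (n - 4).

1/(n + 7)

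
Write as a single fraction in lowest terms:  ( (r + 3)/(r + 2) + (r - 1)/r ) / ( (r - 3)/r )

(2*r² + 4*r - 2)/(r² - r - 6)

Numerator: (r + 3)/(r + 2) + (r - 1)/r = (2*r² + 4*r - 2)/(r² + 2*r)
Denominator: (r - 3)/r = (r - 3)/r
Divide: ((2*r² + 4*r - 2)/(r² + 2*r)) · (r/(r - 3)) = (2*r² + 4*r - 2)/(r² - r - 6)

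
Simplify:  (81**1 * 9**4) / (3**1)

3**11

81**1 = 3**4; 9**4 = 3**8; 3**1 = 3**1
Combine exponents: 3**11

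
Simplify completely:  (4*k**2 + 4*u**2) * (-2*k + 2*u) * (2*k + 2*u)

((2*u)+(2*k))((2*u)-(2*k)) = -4*k**2 + 4*u**2; continue pairing.

-16*k**4 + 16*u**4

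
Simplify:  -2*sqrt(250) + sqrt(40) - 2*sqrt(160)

-16*sqrt(10)

2*sqrt(250) = 10*sqrt(10); sqrt(40) = 2*sqrt(10); 2*sqrt(160) = 8*sqrt(10)
Combine: (-10 + 2 - 8)·sqrt(10) = -16*sqrt(10)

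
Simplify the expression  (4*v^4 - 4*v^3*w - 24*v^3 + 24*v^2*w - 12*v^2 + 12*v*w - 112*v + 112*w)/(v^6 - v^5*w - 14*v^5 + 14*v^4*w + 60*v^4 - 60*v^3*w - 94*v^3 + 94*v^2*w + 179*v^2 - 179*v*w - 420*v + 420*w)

Factor: 4*v^4 - 4*v^3*w - 24*v^3 + 24*v^2*w - 12*v^2 + 12*v*w - 112*v + 112*w = 4*(v - w)*(v - 7)*(v^2 + v + 4);  v^6 - v^5*w - 14*v^5 + 14*v^4*w + 60*v^4 - 60*v^3*w - 94*v^3 + 94*v^2*w + 179*v^2 - 179*v*w - 420*v + 420*w = (v - 7)*(v - w)*(v - 5)*(v - 3)*(v^2 + v + 4)
Cancel the common factors (v^2 + v + 4), (v - w), (v - 7).

4/(v^2 - 8*v + 15)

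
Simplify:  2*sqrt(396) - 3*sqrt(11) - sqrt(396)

3*sqrt(11)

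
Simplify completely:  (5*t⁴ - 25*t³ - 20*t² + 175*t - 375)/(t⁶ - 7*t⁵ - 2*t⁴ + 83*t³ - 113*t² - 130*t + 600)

5/(t² - 2*t - 8)

Factor: 5*t⁴ - 25*t³ - 20*t² + 175*t - 375 = 5·(t - 5)·(t + 3)·(t² - 3*t + 5);  t⁶ - 7*t⁵ - 2*t⁴ + 83*t³ - 113*t² - 130*t + 600 = (t + 2)·(t + 3)·(t - 4)·(t² - 3*t + 5)·(t - 5)
Cancel the common factors (t² - 3*t + 5), (t - 5), (t + 3).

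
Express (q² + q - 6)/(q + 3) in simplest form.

q - 2

Factor: q² + q - 6 = (q + 3)·(q - 2)
Cancel the common factor (q + 3).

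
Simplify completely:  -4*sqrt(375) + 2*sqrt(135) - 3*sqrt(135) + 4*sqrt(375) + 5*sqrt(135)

4*sqrt(375) = 20*sqrt(15); 2*sqrt(135) = 6*sqrt(15); 3*sqrt(135) = 9*sqrt(15); 4*sqrt(375) = 20*sqrt(15); 5*sqrt(135) = 15*sqrt(15)
Combine: (-20 + 6 - 9 + 20 + 15)·sqrt(15) = 12*sqrt(15)

12*sqrt(15)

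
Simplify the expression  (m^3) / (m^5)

Quotient: (m^-2)

m^(-2)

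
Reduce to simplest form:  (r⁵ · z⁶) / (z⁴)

r⁵*z²

Quotient: r⁵ · z²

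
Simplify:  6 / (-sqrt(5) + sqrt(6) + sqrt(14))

Group as (sqrt(6) + sqrt(14)) - sqrt(5); multiply by (sqrt(6) + sqrt(14)) + sqrt(5), then rationalise the remaining surd.

(-30*sqrt(5) - 6*sqrt(14) + 26*sqrt(6) + 8*sqrt(105))/37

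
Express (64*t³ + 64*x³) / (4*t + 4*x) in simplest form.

Factor as (a+b)(a^2-ab+b^2) with a=(4*x), b=(4*t).

16*t² - 16*t*x + 16*x²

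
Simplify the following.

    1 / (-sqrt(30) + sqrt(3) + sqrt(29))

Group as (sqrt(3) + sqrt(29)) - sqrt(30); multiply by (sqrt(3) + sqrt(29)) + sqrt(30), then rationalise the remaining surd.

(-sqrt(30) + 2*sqrt(29) + 28*sqrt(3) + 3*sqrt(290))/172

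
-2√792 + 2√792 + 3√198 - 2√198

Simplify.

3*√22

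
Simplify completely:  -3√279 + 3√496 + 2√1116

15*√31

3√279 = 9*√31; 3√496 = 12*√31; 2√1116 = 12*√31
Combine: (-9 + 12 + 12)·√31 = 15*√31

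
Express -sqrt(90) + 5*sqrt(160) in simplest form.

sqrt(90) = 3*sqrt(10); 5*sqrt(160) = 20*sqrt(10)
Combine: (-3 + 20)·sqrt(10) = 17*sqrt(10)

17*sqrt(10)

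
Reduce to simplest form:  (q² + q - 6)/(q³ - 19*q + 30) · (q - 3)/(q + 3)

Factor: q² + q - 6 = (q - 2)·(q + 3);  q³ - 19*q + 30 = (q + 5)·(q - 3)·(q - 2)
Cancel the common factors (q - 2), (q - 3), (q + 3).

1/(q + 5)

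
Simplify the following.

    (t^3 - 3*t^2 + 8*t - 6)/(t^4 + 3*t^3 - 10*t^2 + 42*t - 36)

1/(t + 6)

Factor: t^3 - 3*t^2 + 8*t - 6 = (t^2 - 2*t + 6)*(t - 1);  t^4 + 3*t^3 - 10*t^2 + 42*t - 36 = (t^2 - 2*t + 6)*(t - 1)*(t + 6)
Cancel the common factors (t^2 - 2*t + 6), (t - 1).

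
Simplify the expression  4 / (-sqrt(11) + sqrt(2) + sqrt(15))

Group as (sqrt(2) + sqrt(15)) - sqrt(11); multiply by (sqrt(2) + sqrt(15)) + sqrt(11), then rationalise the remaining surd.

(-6*sqrt(11) - 2*sqrt(15) + 24*sqrt(2) + 2*sqrt(330))/21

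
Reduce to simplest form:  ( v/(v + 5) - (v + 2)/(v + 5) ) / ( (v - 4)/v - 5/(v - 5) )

(-2*v² + 10*v)/(v³ - 9*v² - 50*v + 100)

Numerator: v/(v + 5) - (v + 2)/(v + 5) = -2/(v + 5)
Denominator: (v - 4)/v - 5/(v - 5) = (v² - 14*v + 20)/(v² - 5*v)
Divide: (-2/(v + 5)) · ((v² - 5*v)/(v² - 14*v + 20)) = (-2*v² + 10*v)/(v³ - 9*v² - 50*v + 100)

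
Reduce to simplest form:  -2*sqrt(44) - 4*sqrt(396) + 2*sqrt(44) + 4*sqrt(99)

2*sqrt(44) = 4*sqrt(11); 4*sqrt(396) = 24*sqrt(11); 2*sqrt(44) = 4*sqrt(11); 4*sqrt(99) = 12*sqrt(11)
Combine: (-4 - 24 + 4 + 12)·sqrt(11) = -12*sqrt(11)

-12*sqrt(11)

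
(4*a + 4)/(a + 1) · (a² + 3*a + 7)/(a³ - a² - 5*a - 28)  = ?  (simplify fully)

4/(a - 4)

Factor: 4*a + 4 = 4·(a + 1);  a³ - a² - 5*a - 28 = (a - 4)·(a² + 3*a + 7)
Cancel the common factors (a² + 3*a + 7), (a + 1).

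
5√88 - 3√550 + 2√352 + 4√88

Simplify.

5√88 = 10*√22; 3√550 = 15*√22; 2√352 = 8*√22; 4√88 = 8*√22
Combine: (10 - 15 + 8 + 8)·√22 = 11*√22

11*√22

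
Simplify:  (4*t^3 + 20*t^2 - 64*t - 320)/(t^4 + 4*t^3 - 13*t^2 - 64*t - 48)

(4*t + 20)/(t^2 + 4*t + 3)

Factor: 4*t^3 + 20*t^2 - 64*t - 320 = 4*(t + 4)*(t + 5)*(t - 4);  t^4 + 4*t^3 - 13*t^2 - 64*t - 48 = (t - 4)*(t + 1)*(t + 3)*(t + 4)
Cancel the common factors (t + 4), (t - 4).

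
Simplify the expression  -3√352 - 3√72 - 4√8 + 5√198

3√352 = 12*√22; 3√72 = 18*√2; 4√8 = 8*√2; 5√198 = 15*√22

-26*√2 + 3*√22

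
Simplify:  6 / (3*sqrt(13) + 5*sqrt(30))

Multiply numerator and denominator by -3*sqrt(13) + 5*sqrt(30).
Denominator becomes 633; numerator becomes -18*sqrt(13) + 30*sqrt(30).

(-6*sqrt(13) + 10*sqrt(30))/211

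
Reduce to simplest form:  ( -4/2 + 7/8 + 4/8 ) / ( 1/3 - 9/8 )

15/19

Numerator: -4/2 + 7/8 + 4/8 = -5/8
Denominator: 1/3 - 9/8 = -19/24
Divide: (-5/8) · (-24/19) = 15/19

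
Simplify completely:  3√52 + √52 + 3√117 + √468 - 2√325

3√52 = 6*√13; √52 = 2*√13; 3√117 = 9*√13; √468 = 6*√13; 2√325 = 10*√13
Combine: (6 + 2 + 9 + 6 - 10)·√13 = 13*√13

13*√13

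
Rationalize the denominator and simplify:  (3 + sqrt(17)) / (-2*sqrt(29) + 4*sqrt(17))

(3*sqrt(29) + sqrt(493) + 6*sqrt(17) + 34)/78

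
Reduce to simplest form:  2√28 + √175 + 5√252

39*√7

2√28 = 4*√7; √175 = 5*√7; 5√252 = 30*√7
Combine: (4 + 5 + 30)·√7 = 39*√7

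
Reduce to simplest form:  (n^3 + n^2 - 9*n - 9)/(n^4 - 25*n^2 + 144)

(n + 1)/(n^2 - 16)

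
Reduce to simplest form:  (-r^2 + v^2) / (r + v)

-r^2 + v^2 factors as -(r - v)*(r + v).

-r + v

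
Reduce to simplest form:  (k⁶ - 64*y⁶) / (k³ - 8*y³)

k⁶ - 64*y⁶ factors as -(-k + 2*y)*(k + 2*y)*(k² - 2*k*y + 4*y²)*(k² + 2*k*y + 4*y²).

k³ + 8*y³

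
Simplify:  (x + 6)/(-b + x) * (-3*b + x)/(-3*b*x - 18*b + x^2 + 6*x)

Factor: -3*b*x - 18*b + x^2 + 6*x = (x + 6)*(-3*b + x)
Cancel the common factors (x + 6), (-3*b + x).

1/(-b + x)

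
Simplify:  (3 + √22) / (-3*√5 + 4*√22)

(9*√5 + 3*√110 + 12*√22 + 88)/307

Multiply numerator and denominator by 3*√5 + 4*√22.
Denominator becomes 307; numerator becomes 9*√5 + 3*√110 + 12*√22 + 88.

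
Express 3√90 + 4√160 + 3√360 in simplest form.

43*√10

3√90 = 9*√10; 4√160 = 16*√10; 3√360 = 18*√10
Combine: (9 + 16 + 18)·√10 = 43*√10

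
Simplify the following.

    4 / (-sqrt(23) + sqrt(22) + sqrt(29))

Group as (sqrt(22) + sqrt(29)) - sqrt(23); multiply by (sqrt(22) + sqrt(29)) + sqrt(23), then rationalise the remaining surd.

(-14*sqrt(23) + 8*sqrt(29) + 15*sqrt(22) + sqrt(14674))/221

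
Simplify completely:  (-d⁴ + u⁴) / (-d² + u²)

Factor u^4 - d^4 and cancel (-d² + u²).

d² + u²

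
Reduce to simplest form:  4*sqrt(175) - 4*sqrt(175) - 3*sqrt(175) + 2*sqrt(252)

4*sqrt(175) = 20*sqrt(7); 4*sqrt(175) = 20*sqrt(7); 3*sqrt(175) = 15*sqrt(7); 2*sqrt(252) = 12*sqrt(7)
Combine: (20 - 20 - 15 + 12)·sqrt(7) = -3*sqrt(7)

-3*sqrt(7)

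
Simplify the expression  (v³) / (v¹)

v²

Quotient: v²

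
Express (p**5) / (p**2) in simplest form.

Quotient: p**3

p**3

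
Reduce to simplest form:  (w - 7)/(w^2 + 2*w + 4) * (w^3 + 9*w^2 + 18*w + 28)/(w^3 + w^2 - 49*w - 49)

1/(w + 1)

Factor: w^3 + 9*w^2 + 18*w + 28 = (w^2 + 2*w + 4)*(w + 7);  w^3 + w^2 - 49*w - 49 = (w - 7)*(w + 7)*(w + 1)
Cancel the common factors (w^2 + 2*w + 4), (w - 7), (w + 7).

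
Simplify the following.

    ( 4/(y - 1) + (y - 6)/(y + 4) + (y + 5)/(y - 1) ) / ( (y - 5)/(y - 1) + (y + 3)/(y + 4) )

Numerator: 4/(y - 1) + (y - 6)/(y + 4) + (y + 5)/(y - 1) = (2*y**2 + 6*y + 42)/(y**2 + 3*y - 4)
Denominator: (y - 5)/(y - 1) + (y + 3)/(y + 4) = (2*y**2 + y - 23)/(y**2 + 3*y - 4)
Divide: ((2*y**2 + 6*y + 42)/(y**2 + 3*y - 4)) · ((y**2 + 3*y - 4)/(2*y**2 + y - 23)) = (2*y**2 + 6*y + 42)/(2*y**2 + y - 23)

(2*y**2 + 6*y + 42)/(2*y**2 + y - 23)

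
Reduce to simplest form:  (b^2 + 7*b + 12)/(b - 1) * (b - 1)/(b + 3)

b + 4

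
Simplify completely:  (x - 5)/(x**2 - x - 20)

Factor: x**2 - x - 20 = (x - 5)*(x + 4)
Cancel the common factor (x - 5).

1/(x + 4)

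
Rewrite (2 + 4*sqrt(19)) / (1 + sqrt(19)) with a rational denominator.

(-sqrt(19) + 37)/9

Multiply numerator and denominator by -sqrt(19) + 1.
Denominator becomes -18; numerator becomes -74 + 2*sqrt(19).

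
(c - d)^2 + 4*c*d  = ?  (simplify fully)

After expansion: c^2 + 2*c*d + d^2 — a perfect-square trinomial.

(c + d)^2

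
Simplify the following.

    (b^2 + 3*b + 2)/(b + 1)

b + 2

Factor: b^2 + 3*b + 2 = (b + 1)*(b + 2)
Cancel the common factor (b + 1).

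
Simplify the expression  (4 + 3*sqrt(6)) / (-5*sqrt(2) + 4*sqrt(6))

(10*sqrt(2) + 8*sqrt(6) + 15*sqrt(3) + 36)/23

Multiply numerator and denominator by 5*sqrt(2) + 4*sqrt(6).
Denominator becomes 46; numerator becomes 20*sqrt(2) + 16*sqrt(6) + 30*sqrt(3) + 72.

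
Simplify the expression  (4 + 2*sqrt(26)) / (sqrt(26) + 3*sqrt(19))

Multiply numerator and denominator by -3*sqrt(19) + sqrt(26).
Denominator becomes -145; numerator becomes -6*sqrt(494) - 12*sqrt(19) + 4*sqrt(26) + 52.

(-52 - 4*sqrt(26) + 12*sqrt(19) + 6*sqrt(494))/145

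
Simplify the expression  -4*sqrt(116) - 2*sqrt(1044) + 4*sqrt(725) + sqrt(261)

4*sqrt(116) = 8*sqrt(29); 2*sqrt(1044) = 12*sqrt(29); 4*sqrt(725) = 20*sqrt(29); sqrt(261) = 3*sqrt(29)
Combine: (-8 - 12 + 20 + 3)·sqrt(29) = 3*sqrt(29)

3*sqrt(29)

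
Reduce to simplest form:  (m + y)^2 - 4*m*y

(m - y)^2

Expand the square and combine the 4*m*y term.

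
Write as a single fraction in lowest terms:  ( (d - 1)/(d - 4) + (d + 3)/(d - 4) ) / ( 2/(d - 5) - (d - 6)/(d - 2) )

Numerator: (d - 1)/(d - 4) + (d + 3)/(d - 4) = (2*d + 2)/(d - 4)
Denominator: 2/(d - 5) - (d - 6)/(d - 2) = (-d² + 13*d - 34)/(d² - 7*d + 10)
Divide: ((2*d + 2)/(d - 4)) · ((d² - 7*d + 10)/(-d² + 13*d - 34)) = (-2*d³ + 12*d² - 6*d - 20)/(d³ - 17*d² + 86*d - 136)

(-2*d³ + 12*d² - 6*d - 20)/(d³ - 17*d² + 86*d - 136)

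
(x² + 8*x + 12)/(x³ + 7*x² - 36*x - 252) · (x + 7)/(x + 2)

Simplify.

1/(x - 6)

Factor: x² + 8*x + 12 = (x + 2)·(x + 6);  x³ + 7*x² - 36*x - 252 = (x - 6)·(x + 6)·(x + 7)
Cancel the common factors (x + 2), (x + 7), (x + 6).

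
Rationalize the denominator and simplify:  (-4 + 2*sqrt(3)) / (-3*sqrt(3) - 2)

Multiply numerator and denominator by -2 + 3*sqrt(3).
Denominator becomes -23; numerator becomes -16*sqrt(3) + 26.

(-26 + 16*sqrt(3))/23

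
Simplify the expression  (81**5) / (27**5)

3**5

81**5 = 3**20; 27**5 = 3**15
Combine exponents: 3**5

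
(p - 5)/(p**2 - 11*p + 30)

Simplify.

Factor: p**2 - 11*p + 30 = (p - 6)*(p - 5)
Cancel the common factor (p - 5).

1/(p - 6)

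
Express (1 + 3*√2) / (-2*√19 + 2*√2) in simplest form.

(-3*√38 - 6 - √19 - √2)/34

Multiply numerator and denominator by 2*√2 + 2*√19.
Denominator becomes -68; numerator becomes 2*√2 + 2*√19 + 12 + 6*√38.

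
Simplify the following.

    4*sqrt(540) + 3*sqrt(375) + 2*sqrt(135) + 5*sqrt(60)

4*sqrt(540) = 24*sqrt(15); 3*sqrt(375) = 15*sqrt(15); 2*sqrt(135) = 6*sqrt(15); 5*sqrt(60) = 10*sqrt(15)
Combine: (24 + 15 + 6 + 10)·sqrt(15) = 55*sqrt(15)

55*sqrt(15)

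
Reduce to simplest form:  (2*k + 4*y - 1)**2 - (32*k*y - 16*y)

(-2*k + 4*y + 1)**2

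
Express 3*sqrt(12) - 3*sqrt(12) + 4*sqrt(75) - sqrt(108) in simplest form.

14*sqrt(3)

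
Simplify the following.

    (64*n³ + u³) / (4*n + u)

u^3 + (4*n)^3 = (4*n + u)(16*n² - 4*n*u + u²).

16*n² - 4*n*u + u²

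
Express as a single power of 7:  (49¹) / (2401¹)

49¹ = 7^2; 2401¹ = 7^4
Combine exponents: 7^(-2)

7^(-2)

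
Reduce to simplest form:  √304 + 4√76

12*√19

√304 = 4*√19; 4√76 = 8*√19
Combine: (4 + 8)·√19 = 12*√19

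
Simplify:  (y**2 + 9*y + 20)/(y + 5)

y + 4

Factor: y**2 + 9*y + 20 = (y + 4)*(y + 5)
Cancel the common factor (y + 5).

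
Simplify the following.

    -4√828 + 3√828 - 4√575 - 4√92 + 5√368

4√828 = 24*√23; 3√828 = 18*√23; 4√575 = 20*√23; 4√92 = 8*√23; 5√368 = 20*√23
Combine: (-24 + 18 - 20 - 8 + 20)·√23 = -14*√23

-14*√23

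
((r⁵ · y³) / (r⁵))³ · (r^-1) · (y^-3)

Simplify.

y⁶/r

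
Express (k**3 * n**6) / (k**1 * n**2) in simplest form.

k**2*n**4

Quotient: k**2 * n**4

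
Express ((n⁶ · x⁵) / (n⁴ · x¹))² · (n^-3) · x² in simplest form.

n*x^10

Inside the bracket: n² · x⁴
Raise to the power 2: n⁴ · x⁸
Multiply by (n^-3) · x²: add exponents.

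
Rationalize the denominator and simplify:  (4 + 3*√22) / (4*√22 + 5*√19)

(-264 - 16*√22 + 20*√19 + 15*√418)/123

Multiply numerator and denominator by -5*√19 + 4*√22.
Denominator becomes -123; numerator becomes -15*√418 - 20*√19 + 16*√22 + 264.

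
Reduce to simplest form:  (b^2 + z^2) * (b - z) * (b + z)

(b+z)(b-z) = b^2 - z^2; continue pairing.

b^4 - z^4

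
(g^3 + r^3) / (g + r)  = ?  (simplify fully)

g^2 - g*r + r^2

g^3 + r^3 = (g + r)(g^2 - g*r + r^2).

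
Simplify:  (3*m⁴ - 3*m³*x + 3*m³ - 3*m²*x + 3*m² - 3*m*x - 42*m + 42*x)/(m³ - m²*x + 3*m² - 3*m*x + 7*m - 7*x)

3*m - 6

Factor: 3*m⁴ - 3*m³*x + 3*m³ - 3*m²*x + 3*m² - 3*m*x - 42*m + 42*x = 3·(m² + 3*m + 7)·(m - 2)·(m - x);  m³ - m²*x + 3*m² - 3*m*x + 7*m - 7*x = (m - x)·(m² + 3*m + 7)
Cancel the common factors (m² + 3*m + 7), (m - x).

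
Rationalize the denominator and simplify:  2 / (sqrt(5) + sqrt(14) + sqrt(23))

(-sqrt(1610) - 2*sqrt(23) + 7*sqrt(14) + 16*sqrt(5))/66

Group as (sqrt(5) + sqrt(14)) + sqrt(23); multiply by (sqrt(5) + sqrt(14)) - sqrt(23), then rationalise the remaining surd.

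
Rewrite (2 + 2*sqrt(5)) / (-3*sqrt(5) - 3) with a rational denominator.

Multiply numerator and denominator by -3 + 3*sqrt(5).
Denominator becomes -36; numerator becomes 24.

-2/3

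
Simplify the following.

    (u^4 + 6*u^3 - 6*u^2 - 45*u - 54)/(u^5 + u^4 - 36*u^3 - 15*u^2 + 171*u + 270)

Factor: u^4 + 6*u^3 - 6*u^2 - 45*u - 54 = (u - 3)*(u^2 + 3*u + 3)*(u + 6);  u^5 + u^4 - 36*u^3 - 15*u^2 + 171*u + 270 = (u + 6)*(u - 5)*(u - 3)*(u^2 + 3*u + 3)
Cancel the common factors (u^2 + 3*u + 3), (u - 3), (u + 6).

1/(u - 5)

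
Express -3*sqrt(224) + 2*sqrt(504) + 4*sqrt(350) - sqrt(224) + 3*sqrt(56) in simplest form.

3*sqrt(224) = 12*sqrt(14); 2*sqrt(504) = 12*sqrt(14); 4*sqrt(350) = 20*sqrt(14); sqrt(224) = 4*sqrt(14); 3*sqrt(56) = 6*sqrt(14)
Combine: (-12 + 12 + 20 - 4 + 6)·sqrt(14) = 22*sqrt(14)

22*sqrt(14)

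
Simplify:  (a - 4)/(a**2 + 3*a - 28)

1/(a + 7)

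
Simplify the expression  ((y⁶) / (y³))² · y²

y⁸

Inside the bracket: y³
Raise to the power 2: y⁶
Multiply by y²: add exponents.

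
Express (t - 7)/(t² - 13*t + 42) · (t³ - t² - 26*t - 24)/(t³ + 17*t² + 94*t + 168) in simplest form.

(t + 1)/(t² + 13*t + 42)

Factor: t² - 13*t + 42 = (t - 7)·(t - 6);  t³ - t² - 26*t - 24 = (t - 6)·(t + 1)·(t + 4);  t³ + 17*t² + 94*t + 168 = (t + 7)·(t + 6)·(t + 4)
Cancel the common factors (t - 7), (t + 4), (t - 6).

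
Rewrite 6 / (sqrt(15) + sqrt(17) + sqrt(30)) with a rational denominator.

(-45*sqrt(34) + 3*sqrt(30) + 42*sqrt(17) + 48*sqrt(15))/254

Group as (sqrt(15) + sqrt(30)) + sqrt(17); multiply by (sqrt(15) + sqrt(30)) - sqrt(17), then rationalise the remaining surd.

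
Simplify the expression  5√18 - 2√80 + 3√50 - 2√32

5√18 = 15*√2; 2√80 = 8*√5; 3√50 = 15*√2; 2√32 = 8*√2

-8*√5 + 22*√2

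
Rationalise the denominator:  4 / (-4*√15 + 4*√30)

(√15 + √30)/15

Multiply numerator and denominator by 4*√15 + 4*√30.
Denominator becomes 240; numerator becomes 16*√15 + 16*√30.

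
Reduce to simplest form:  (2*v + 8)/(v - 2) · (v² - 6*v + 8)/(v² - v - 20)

(2*v - 8)/(v - 5)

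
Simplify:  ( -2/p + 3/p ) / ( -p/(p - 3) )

Numerator: -2/p + 3/p = 1/p
Denominator: -p/(p - 3) = -p/(p - 3)
Divide: (1/p) · (-(p - 3)/p) = (-p + 3)/p²

(-p + 3)/p²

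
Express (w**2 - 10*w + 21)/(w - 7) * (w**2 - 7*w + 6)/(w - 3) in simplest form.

w**2 - 7*w + 6

Factor: w**2 - 10*w + 21 = (w - 3)*(w - 7);  w**2 - 7*w + 6 = (w - 6)*(w - 1)
Cancel the common factors (w - 3), (w - 7).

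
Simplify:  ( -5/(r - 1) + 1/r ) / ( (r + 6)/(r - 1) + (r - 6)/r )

Numerator: -5/(r - 1) + 1/r = (-4*r - 1)/(r^2 - r)
Denominator: (r + 6)/(r - 1) + (r - 6)/r = (2*r^2 - r + 6)/(r^2 - r)
Divide: ((-4*r - 1)/(r^2 - r)) · ((r^2 - r)/(2*r^2 - r + 6)) = (-4*r - 1)/(2*r^2 - r + 6)

(-4*r - 1)/(2*r^2 - r + 6)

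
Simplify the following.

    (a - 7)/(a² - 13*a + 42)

1/(a - 6)

Factor: a² - 13*a + 42 = (a - 6)·(a - 7)
Cancel the common factor (a - 7).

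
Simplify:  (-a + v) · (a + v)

-a² + v²

(v+a)(v-a) = -a² + v².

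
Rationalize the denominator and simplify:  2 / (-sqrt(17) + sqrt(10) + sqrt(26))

(-38*sqrt(17) + 2*sqrt(26) + 66*sqrt(10) + 8*sqrt(1105))/679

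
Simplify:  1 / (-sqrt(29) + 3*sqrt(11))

(sqrt(29) + 3*sqrt(11))/70

Multiply numerator and denominator by sqrt(29) + 3*sqrt(11).
Denominator becomes 70; numerator becomes sqrt(29) + 3*sqrt(11).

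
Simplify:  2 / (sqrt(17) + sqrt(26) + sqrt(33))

Group as (sqrt(17) + sqrt(26)) + sqrt(33); multiply by (sqrt(17) + sqrt(26)) - sqrt(33), then rationalise the remaining surd.

(-sqrt(14586) + 5*sqrt(33) + 12*sqrt(26) + 21*sqrt(17))/417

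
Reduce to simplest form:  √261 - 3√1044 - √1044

√261 = 3*√29; 3√1044 = 18*√29; √1044 = 6*√29
Combine: (3 - 18 - 6)·√29 = -21*√29

-21*√29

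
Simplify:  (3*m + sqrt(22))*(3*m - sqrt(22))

Product of conjugates: (P+Q)(P-Q) = P^2 - Q^2.

9*m^2 - 22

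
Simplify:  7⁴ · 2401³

7⁴ = 7^4; 2401³ = 7^12
Combine exponents: 7^16

7^16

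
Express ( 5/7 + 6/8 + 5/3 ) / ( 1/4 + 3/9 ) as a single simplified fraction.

Numerator: 5/7 + 6/8 + 5/3 = 263/84
Denominator: 1/4 + 3/9 = 7/12
Divide: (263/84) · (12/7) = 263/49

263/49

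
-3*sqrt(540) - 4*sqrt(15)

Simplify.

3*sqrt(540) = 18*sqrt(15); 4*sqrt(15) = 4*sqrt(15)
Combine: (-18 - 4)·sqrt(15) = -22*sqrt(15)

-22*sqrt(15)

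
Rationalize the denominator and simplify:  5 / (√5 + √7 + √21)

(-70*√15 - 45*√21 + 95*√7 + 115*√5)/59

Group as (√5 + √7) + √21; multiply by (√5 + √7) - √21, then rationalise the remaining surd.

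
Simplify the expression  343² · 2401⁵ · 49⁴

7^34

343² = 7^6; 2401⁵ = 7^20; 49⁴ = 7^8
Combine exponents: 7^34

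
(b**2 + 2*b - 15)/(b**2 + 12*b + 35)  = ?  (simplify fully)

(b - 3)/(b + 7)

Factor: b**2 + 2*b - 15 = (b - 3)*(b + 5);  b**2 + 12*b + 35 = (b + 5)*(b + 7)
Cancel the common factor (b + 5).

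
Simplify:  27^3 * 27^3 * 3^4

27^3 = 3^9; 27^3 = 3^9; 3^4 = 3^4
Combine exponents: 3^22

3^22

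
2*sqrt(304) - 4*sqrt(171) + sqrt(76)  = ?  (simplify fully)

-2*sqrt(19)

2*sqrt(304) = 8*sqrt(19); 4*sqrt(171) = 12*sqrt(19); sqrt(76) = 2*sqrt(19)
Combine: (8 - 12 + 2)·sqrt(19) = -2*sqrt(19)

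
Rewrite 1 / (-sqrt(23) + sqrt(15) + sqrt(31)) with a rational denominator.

Group as (sqrt(15) + sqrt(31)) - sqrt(23); multiply by (sqrt(15) + sqrt(31)) + sqrt(23), then rationalise the remaining surd.

(-23*sqrt(23) + 7*sqrt(31) + 39*sqrt(15) + 2*sqrt(10695))/1331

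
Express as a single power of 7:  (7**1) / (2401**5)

7**(-19)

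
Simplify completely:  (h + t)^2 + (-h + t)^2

Write as f(t,h) + f(t,-h) and expand.

2*h^2 + 2*t^2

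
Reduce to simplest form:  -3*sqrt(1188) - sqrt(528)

-22*sqrt(33)

3*sqrt(1188) = 18*sqrt(33); sqrt(528) = 4*sqrt(33)
Combine: (-18 - 4)·sqrt(33) = -22*sqrt(33)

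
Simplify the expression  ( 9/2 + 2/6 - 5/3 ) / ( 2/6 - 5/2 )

-19/13

Numerator: 9/2 + 2/6 - 5/3 = 19/6
Denominator: 2/6 - 5/2 = -13/6
Divide: (19/6) · (-6/13) = -19/13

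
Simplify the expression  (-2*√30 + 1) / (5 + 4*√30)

(-35 + 2*√30)/65

Multiply numerator and denominator by -4*√30 + 5.
Denominator becomes -455; numerator becomes -14*√30 + 245.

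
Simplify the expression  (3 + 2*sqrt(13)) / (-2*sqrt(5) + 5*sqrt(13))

(6*sqrt(5) + 4*sqrt(65) + 15*sqrt(13) + 130)/305

Multiply numerator and denominator by 2*sqrt(5) + 5*sqrt(13).
Denominator becomes 305; numerator becomes 6*sqrt(5) + 4*sqrt(65) + 15*sqrt(13) + 130.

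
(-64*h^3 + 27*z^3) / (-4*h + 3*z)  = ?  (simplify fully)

Factor as (a-b)(a^2+ab+b^2) with a=(3*z), b=(4*h).

16*h^2 + 12*h*z + 9*z^2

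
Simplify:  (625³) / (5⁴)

625³ = 5^12; 5⁴ = 5^4
Combine exponents: 5^8

5^8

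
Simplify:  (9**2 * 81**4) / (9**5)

3**10

9**2 = 3**4; 81**4 = 3**16; 9**5 = 3**10
Combine exponents: 3**10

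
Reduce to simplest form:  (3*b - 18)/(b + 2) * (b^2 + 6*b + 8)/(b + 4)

3*b - 18

Factor: 3*b - 18 = 3*(b - 6);  b^2 + 6*b + 8 = (b + 4)*(b + 2)
Cancel the common factors (b + 2), (b + 4).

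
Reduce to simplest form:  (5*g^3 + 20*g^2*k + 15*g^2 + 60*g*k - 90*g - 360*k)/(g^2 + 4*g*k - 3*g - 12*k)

5*g + 30

Factor: 5*g^3 + 20*g^2*k + 15*g^2 + 60*g*k - 90*g - 360*k = 5*(g + 4*k)*(g - 3)*(g + 6);  g^2 + 4*g*k - 3*g - 12*k = (g - 3)*(g + 4*k)
Cancel the common factors (g + 4*k), (g - 3).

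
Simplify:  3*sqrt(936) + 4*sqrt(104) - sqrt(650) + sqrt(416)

25*sqrt(26)

3*sqrt(936) = 18*sqrt(26); 4*sqrt(104) = 8*sqrt(26); sqrt(650) = 5*sqrt(26); sqrt(416) = 4*sqrt(26)
Combine: (18 + 8 - 5 + 4)·sqrt(26) = 25*sqrt(26)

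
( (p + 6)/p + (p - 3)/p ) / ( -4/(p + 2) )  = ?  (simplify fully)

Numerator: (p + 6)/p + (p - 3)/p = (2*p + 3)/p
Denominator: -4/(p + 2) = -4/(p + 2)
Divide: ((2*p + 3)/p) · (-p/4 - 1/2) = (-2*p**2 - 7*p - 6)/(4*p)

(-2*p**2 - 7*p - 6)/(4*p)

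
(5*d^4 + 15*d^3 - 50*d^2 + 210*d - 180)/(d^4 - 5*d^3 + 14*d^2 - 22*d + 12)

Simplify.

Factor: 5*d^4 + 15*d^3 - 50*d^2 + 210*d - 180 = 5*(d^2 - 2*d + 6)*(d - 1)*(d + 6);  d^4 - 5*d^3 + 14*d^2 - 22*d + 12 = (d^2 - 2*d + 6)*(d - 2)*(d - 1)
Cancel the common factors (d^2 - 2*d + 6), (d - 1).

(5*d + 30)/(d - 2)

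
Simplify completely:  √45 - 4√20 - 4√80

√45 = 3*√5; 4√20 = 8*√5; 4√80 = 16*√5
Combine: (3 - 8 - 16)·√5 = -21*√5

-21*√5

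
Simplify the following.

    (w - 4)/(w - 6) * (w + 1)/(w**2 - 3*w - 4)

1/(w - 6)

Factor: w**2 - 3*w - 4 = (w - 4)*(w + 1)
Cancel the common factors (w - 4), (w + 1).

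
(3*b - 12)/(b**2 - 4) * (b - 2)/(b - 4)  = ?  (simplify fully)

Factor: 3*b - 12 = 3*(b - 4);  b**2 - 4 = (b - 2)*(b + 2)
Cancel the common factors (b - 4), (b - 2).

3/(b + 2)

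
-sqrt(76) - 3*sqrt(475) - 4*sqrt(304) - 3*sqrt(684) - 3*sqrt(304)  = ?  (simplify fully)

sqrt(76) = 2*sqrt(19); 3*sqrt(475) = 15*sqrt(19); 4*sqrt(304) = 16*sqrt(19); 3*sqrt(684) = 18*sqrt(19); 3*sqrt(304) = 12*sqrt(19)
Combine: (-2 - 15 - 16 - 18 - 12)·sqrt(19) = -63*sqrt(19)

-63*sqrt(19)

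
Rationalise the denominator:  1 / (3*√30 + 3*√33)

(-√30 + √33)/9

Multiply numerator and denominator by -3*√30 + 3*√33.
Denominator becomes 27; numerator becomes -3*√30 + 3*√33.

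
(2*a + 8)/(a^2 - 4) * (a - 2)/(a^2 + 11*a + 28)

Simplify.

2/(a^2 + 9*a + 14)

Factor: 2*a + 8 = 2*(a + 4);  a^2 - 4 = (a + 2)*(a - 2);  a^2 + 11*a + 28 = (a + 7)*(a + 4)
Cancel the common factors (a - 2), (a + 4).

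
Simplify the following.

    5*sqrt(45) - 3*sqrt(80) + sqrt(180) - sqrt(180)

3*sqrt(5)

5*sqrt(45) = 15*sqrt(5); 3*sqrt(80) = 12*sqrt(5); sqrt(180) = 6*sqrt(5); sqrt(180) = 6*sqrt(5)
Combine: (15 - 12 + 6 - 6)·sqrt(5) = 3*sqrt(5)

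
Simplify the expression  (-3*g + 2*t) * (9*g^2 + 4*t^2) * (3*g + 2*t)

-81*g^4 + 16*t^4

((2*t)+(3*g))((2*t)-(3*g)) = -9*g^2 + 4*t^2; continue pairing.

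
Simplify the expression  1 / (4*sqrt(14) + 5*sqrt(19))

Multiply numerator and denominator by -4*sqrt(14) + 5*sqrt(19).
Denominator becomes 251; numerator becomes -4*sqrt(14) + 5*sqrt(19).

(-4*sqrt(14) + 5*sqrt(19))/251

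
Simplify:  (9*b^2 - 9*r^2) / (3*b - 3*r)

3*b + 3*r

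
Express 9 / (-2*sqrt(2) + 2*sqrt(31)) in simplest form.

Multiply numerator and denominator by 2*sqrt(2) + 2*sqrt(31).
Denominator becomes 116; numerator becomes 18*sqrt(2) + 18*sqrt(31).

(9*sqrt(2) + 9*sqrt(31))/58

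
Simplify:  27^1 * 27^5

3^18

27^1 = 3^3; 27^5 = 3^15
Combine exponents: 3^18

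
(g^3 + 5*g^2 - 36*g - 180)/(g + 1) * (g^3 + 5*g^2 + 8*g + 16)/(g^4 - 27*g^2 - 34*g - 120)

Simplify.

(g^2 + 10*g + 24)/(g + 1)

Factor: g^3 + 5*g^2 - 36*g - 180 = (g + 5)*(g + 6)*(g - 6);  g^3 + 5*g^2 + 8*g + 16 = (g^2 + g + 4)*(g + 4);  g^4 - 27*g^2 - 34*g - 120 = (g + 5)*(g - 6)*(g^2 + g + 4)
Cancel the common factors (g^2 + g + 4), (g - 6), (g + 5).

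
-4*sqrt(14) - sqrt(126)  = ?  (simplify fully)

4*sqrt(14) = 4*sqrt(14); sqrt(126) = 3*sqrt(14)
Combine: (-4 - 3)·sqrt(14) = -7*sqrt(14)

-7*sqrt(14)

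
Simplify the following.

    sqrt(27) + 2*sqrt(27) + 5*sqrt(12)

19*sqrt(3)

sqrt(27) = 3*sqrt(3); 2*sqrt(27) = 6*sqrt(3); 5*sqrt(12) = 10*sqrt(3)
Combine: (3 + 6 + 10)·sqrt(3) = 19*sqrt(3)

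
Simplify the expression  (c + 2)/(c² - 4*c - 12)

1/(c - 6)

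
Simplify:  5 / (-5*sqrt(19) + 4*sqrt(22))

Multiply numerator and denominator by 4*sqrt(22) + 5*sqrt(19).
Denominator becomes -123; numerator becomes 20*sqrt(22) + 25*sqrt(19).

(-25*sqrt(19) - 20*sqrt(22))/123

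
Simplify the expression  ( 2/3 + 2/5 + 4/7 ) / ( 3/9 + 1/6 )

Numerator: 2/3 + 2/5 + 4/7 = 172/105
Denominator: 3/9 + 1/6 = 1/2
Divide: (172/105) · (2) = 344/105

344/105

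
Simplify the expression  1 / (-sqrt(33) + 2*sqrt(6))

Multiply numerator and denominator by 2*sqrt(6) + sqrt(33).
Denominator becomes -9; numerator becomes 2*sqrt(6) + sqrt(33).

(-sqrt(33) - 2*sqrt(6))/9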